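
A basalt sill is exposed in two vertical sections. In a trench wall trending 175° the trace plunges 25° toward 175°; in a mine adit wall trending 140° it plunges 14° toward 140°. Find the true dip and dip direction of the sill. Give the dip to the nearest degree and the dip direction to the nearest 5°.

true dip 27°, dip direction 200°

Each apparent-dip line lies in the plane. As unit vectors (x east, y north, z up), v₁ plunges 25°→175° and v₂ plunges 14°→140°.
The plane normal is n = v₁ × v₂ ∝ (-0.096, -0.244, 0.504).
Dip δ = arctan(|n_h|/n_z) = arctan(0.263/0.504) = 27.5°.
Dip direction = atan2(-0.096, -0.244) = 201° (azimuth of n's horizontal projection).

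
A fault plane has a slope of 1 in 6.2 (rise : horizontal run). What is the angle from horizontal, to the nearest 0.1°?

9.2°

tan θ = 1/6.2 = 0.1613
θ = arctan(0.1613) = 9.16°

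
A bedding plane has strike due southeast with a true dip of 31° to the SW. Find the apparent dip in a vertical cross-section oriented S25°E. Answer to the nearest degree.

The section lies 20° from the strike.
tan α = tan 31° × sin 20° = 0.6009 × 0.3420 = 0.2055
apparent dip = arctan 0.2055 = 11.61°

12°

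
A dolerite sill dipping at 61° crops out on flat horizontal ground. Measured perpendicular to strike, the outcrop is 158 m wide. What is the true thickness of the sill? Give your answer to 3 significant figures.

138 m

True thickness t = w · sin(dip) = 158 × sin 61°
t = 158 × 0.8746 = 138.190 m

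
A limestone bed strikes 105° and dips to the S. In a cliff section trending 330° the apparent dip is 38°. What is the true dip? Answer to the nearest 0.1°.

47.9°

β = acute angle between strike 105° and section 330° = 45°.
tan δ = tan α / sin β = tan 38° / sin 45° = 0.7813 / 0.7071 = 1.1049
true dip = arctan 1.1049 = 47.85°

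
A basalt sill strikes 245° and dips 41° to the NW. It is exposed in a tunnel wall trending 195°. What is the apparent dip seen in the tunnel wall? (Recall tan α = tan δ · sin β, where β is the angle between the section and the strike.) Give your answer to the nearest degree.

34°

The section lies 50° from the strike.
tan(apparent dip) = tan 41° · sin 50° = 0.6659
α = arctan(0.6659) = 33.66°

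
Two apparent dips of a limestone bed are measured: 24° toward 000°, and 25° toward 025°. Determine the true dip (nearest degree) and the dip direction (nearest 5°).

The two traces are lines in the plane: v₁ = (sin 0°·cos 24°, cos 0°·cos 24°, −sin 24°), v₂ = (sin 25°·cos 25°, cos 25°·cos 25°, −sin 25°).
Cross product v₁ × v₂ gives the pole to the plane: n ∝ (0.052, 0.156, 0.350).
tan δ = √(n_x²+n_y²)/n_z = 0.164/0.350, so δ = 25.1°.
The horizontal component of n points toward azimuth atan2(n_x, n_y) = 18°, the dip direction.

true dip 25°, dip direction 020°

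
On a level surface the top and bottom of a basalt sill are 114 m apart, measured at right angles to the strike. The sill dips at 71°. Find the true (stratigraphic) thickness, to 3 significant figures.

108 m

True thickness t = w · sin(dip) = 114 × sin 71°
t = 114 × 0.9455 = 107.789 m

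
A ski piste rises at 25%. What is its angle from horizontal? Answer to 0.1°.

14.0°

tan θ = 25/100 = 0.2500
θ = arctan(0.2500) = 14.04°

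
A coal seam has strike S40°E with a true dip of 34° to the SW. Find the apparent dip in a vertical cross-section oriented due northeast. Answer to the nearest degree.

34°

The strike is S40°E and the section trends due northeast; the acute angle between them is β = 85°.
tan α = tan 34° × sin 85° = 0.6745 × 0.9962 = 0.6719
apparent dip = arctan 0.6719 = 33.90°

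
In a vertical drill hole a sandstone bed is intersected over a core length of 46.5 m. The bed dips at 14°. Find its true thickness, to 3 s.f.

True thickness t = h · cos(dip) = 46.5 × cos 14°
t = 46.5 × 0.9703 = 45.119 m

45.1 m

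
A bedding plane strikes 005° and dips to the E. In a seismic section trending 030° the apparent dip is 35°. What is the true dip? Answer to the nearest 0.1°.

β = acute angle between strike 005° and section 030° = 25°.
tan(true dip) = tan 35° / sin 25° = 1.6568
δ = arctan(1.6568) = 58.89°

58.9°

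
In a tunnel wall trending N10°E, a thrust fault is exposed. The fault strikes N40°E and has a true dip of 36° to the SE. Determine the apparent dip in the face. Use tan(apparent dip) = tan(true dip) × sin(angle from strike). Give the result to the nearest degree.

20°

The section lies 30° from the strike.
tan α = tan 36° × sin 30° = 0.7265 × 0.5000 = 0.3633
α = arctan(0.3633) = 19.96°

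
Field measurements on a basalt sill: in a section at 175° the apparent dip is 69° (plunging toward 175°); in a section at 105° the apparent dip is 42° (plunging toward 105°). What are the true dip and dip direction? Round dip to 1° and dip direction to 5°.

true dip 69°, dip direction 175°

Represent each trace as a vector plunging at its apparent dip toward its trend (east-north-up frame): v₁ = (0.031, -0.357, -0.934), v₂ = (0.718, -0.192, -0.669).
n = v₁ × v₂ = (0.059, -0.649, 0.250) (taken with n_z > 0).
Dip δ = arctan(|n_h|/n_z) = arctan(0.652/0.250) = 69.0°.
Dip direction = atan2(0.059, -0.649) = 175° (azimuth of n's horizontal projection).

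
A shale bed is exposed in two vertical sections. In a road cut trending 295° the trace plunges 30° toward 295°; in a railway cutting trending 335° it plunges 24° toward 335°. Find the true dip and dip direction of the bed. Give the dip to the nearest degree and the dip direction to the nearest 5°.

true dip 30°, dip direction 295°

The two traces are lines in the plane: v₁ = (sin 295°·cos 30°, cos 295°·cos 30°, −sin 30°), v₂ = (sin 335°·cos 24°, cos 335°·cos 24°, −sin 24°).
The plane normal is n = v₁ × v₂ ∝ (-0.265, 0.126, 0.509).
tan δ = √(n_x²+n_y²)/n_z = 0.294/0.509, so δ = 30.0°.
The horizontal component of n points toward azimuth atan2(n_x, n_y) = 295°, the dip direction.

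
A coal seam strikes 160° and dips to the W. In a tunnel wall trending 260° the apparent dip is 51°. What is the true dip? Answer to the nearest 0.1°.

β = acute angle between strike 160° and section 260° = 80°.
tan δ = tan α / sin β = tan 51° / sin 80° = 1.2349 / 0.9848 = 1.2539
true dip = arctan 1.2539 = 51.43°

51.4°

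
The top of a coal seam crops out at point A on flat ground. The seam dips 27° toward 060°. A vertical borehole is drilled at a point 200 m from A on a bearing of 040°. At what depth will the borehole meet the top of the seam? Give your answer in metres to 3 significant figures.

95.8 m

The hole lies 20° from the dip direction, so the down-dip offset is 200 × cos 20° = 187.94 m.
Depth = down-dip offset × tan(dip) = 187.94 × tan 27° = 187.94 × 0.5095
Depth = 95.76 m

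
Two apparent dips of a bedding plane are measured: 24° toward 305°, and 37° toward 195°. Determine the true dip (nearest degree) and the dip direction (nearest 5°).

The two traces are lines in the plane: v₁ = (sin 305°·cos 24°, cos 305°·cos 24°, −sin 24°), v₂ = (sin 195°·cos 37°, cos 195°·cos 37°, −sin 37°).
The plane normal is n = v₁ × v₂ ∝ (-0.629, -0.366, 0.686).
True dip = arccos(n_z / |n|) = arccos(0.6856) = 46.7°.
The horizontal component of n points toward azimuth atan2(n_x, n_y) = 240°, the dip direction.

true dip 47°, dip direction 240°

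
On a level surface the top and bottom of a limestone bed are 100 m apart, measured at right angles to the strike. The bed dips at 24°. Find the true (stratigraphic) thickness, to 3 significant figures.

True thickness t = w · sin(dip) = 100 × sin 24°
t = 100 × 0.4067 = 40.674 m

40.7 m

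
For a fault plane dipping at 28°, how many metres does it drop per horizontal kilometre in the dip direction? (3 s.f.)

drop per km = 1000 × tan 28° = 1000 × 0.5317

532 m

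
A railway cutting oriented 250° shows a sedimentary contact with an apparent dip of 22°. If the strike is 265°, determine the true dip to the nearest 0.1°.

57.4°

β = acute angle between strike 265° and section 250° = 15°.
tan(true dip) = tan 22° / sin 15° = 1.5610
true dip = arctan 1.5610 = 57.36°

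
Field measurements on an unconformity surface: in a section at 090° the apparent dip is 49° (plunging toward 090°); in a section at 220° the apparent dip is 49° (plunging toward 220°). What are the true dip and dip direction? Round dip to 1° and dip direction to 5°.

The two traces are lines in the plane: v₁ = (sin 90°·cos 49°, cos 90°·cos 49°, −sin 49°), v₂ = (sin 220°·cos 49°, cos 220°·cos 49°, −sin 49°).
n = v₁ × v₂ = (0.379, -0.813, 0.330) (taken with n_z > 0).
True dip = arccos(n_z / |n|) = arccos(0.3448) = 69.8°.
Dip direction = atan2(0.379, -0.813) = 155° (azimuth of n's horizontal projection).

true dip 70°, dip direction 155°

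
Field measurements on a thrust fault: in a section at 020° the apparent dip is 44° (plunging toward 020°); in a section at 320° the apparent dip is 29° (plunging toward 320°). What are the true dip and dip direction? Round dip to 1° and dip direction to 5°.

true dip 44°, dip direction 015°

Represent each trace as a vector plunging at its apparent dip toward its trend (east-north-up frame): v₁ = (0.246, 0.676, -0.695), v₂ = (-0.562, 0.670, -0.485).
Cross product v₁ × v₂ gives the pole to the plane: n ∝ (0.138, 0.510, 0.545).
Dip δ = arctan(|n_h|/n_z) = arctan(0.528/0.545) = 44.1°.
Dip direction = azimuth of (n_x, n_y) = atan2(0.138, 0.510) = 15°.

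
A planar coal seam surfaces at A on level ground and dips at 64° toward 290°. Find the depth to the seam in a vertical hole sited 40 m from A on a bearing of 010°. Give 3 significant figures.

The hole lies 80° from the dip direction, so the down-dip offset is 40 × cos 80° = 6.95 m.
Depth = down-dip offset × tan(dip) = 6.95 × tan 64° = 6.95 × 2.0503
Depth = 14.24 m

14.2 m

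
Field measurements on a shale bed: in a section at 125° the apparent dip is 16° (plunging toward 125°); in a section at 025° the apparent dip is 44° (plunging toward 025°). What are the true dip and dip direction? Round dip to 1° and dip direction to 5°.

The two traces are lines in the plane: v₁ = (sin 125°·cos 16°, cos 125°·cos 16°, −sin 16°), v₂ = (sin 25°·cos 44°, cos 25°·cos 44°, −sin 44°).
Cross product v₁ × v₂ gives the pole to the plane: n ∝ (0.563, 0.463, 0.681).
tan δ = √(n_x²+n_y²)/n_z = 0.729/0.681, so δ = 46.9°.
Dip direction = azimuth of (n_x, n_y) = atan2(0.563, 0.463) = 51°.

true dip 47°, dip direction 050°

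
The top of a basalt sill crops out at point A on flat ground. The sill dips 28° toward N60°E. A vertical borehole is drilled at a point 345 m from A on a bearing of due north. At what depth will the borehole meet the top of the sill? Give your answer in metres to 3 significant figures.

The hole lies 60° from the dip direction, so the down-dip offset is 345 × cos 60° = 172.50 m.
Depth = down-dip offset × tan(dip) = 172.50 × tan 28° = 172.50 × 0.5317
Depth = 91.72 m

91.7 m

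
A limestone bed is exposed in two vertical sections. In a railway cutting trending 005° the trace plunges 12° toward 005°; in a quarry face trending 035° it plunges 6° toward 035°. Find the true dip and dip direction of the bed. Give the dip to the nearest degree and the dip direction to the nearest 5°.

Each apparent-dip line lies in the plane. As unit vectors (x east, y north, z up), v₁ plunges 12°→005° and v₂ plunges 6°→035°.
The plane normal is n = v₁ × v₂ ∝ (-0.068, 0.110, 0.486).
True dip = arccos(n_z / |n|) = arccos(0.9667) = 14.8°.
Dip direction = atan2(-0.068, 0.110) = 328° (azimuth of n's horizontal projection).

true dip 15°, dip direction 330°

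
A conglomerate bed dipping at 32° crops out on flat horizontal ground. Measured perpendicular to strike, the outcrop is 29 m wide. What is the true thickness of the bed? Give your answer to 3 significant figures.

15.4 m

True thickness t = w · sin(dip) = 29 × sin 32°
t = 29 × 0.5299 = 15.368 m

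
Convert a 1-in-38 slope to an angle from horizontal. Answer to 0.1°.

tan θ = 1/38 = 0.0263
θ = arctan(0.0263) = 1.51°

1.5°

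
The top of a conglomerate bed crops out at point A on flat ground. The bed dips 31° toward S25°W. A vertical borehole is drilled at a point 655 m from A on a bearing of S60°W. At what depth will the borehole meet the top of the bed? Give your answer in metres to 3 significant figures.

The hole lies 35° from the dip direction, so the down-dip offset is 655 × cos 35° = 536.54 m.
Depth = down-dip offset × tan(dip) = 536.54 × tan 31° = 536.54 × 0.6009
Depth = 322.39 m

322 m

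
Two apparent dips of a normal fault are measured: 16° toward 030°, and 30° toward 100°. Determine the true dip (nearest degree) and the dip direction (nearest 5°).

true dip 30°, dip direction 090°

Represent each trace as a vector plunging at its apparent dip toward its trend (east-north-up frame): v₁ = (0.481, 0.832, -0.276), v₂ = (0.853, -0.150, -0.500).
The plane normal is n = v₁ × v₂ ∝ (0.458, -0.005, 0.782).
tan δ = √(n_x²+n_y²)/n_z = 0.458/0.782, so δ = 30.3°.
The horizontal component of n points toward azimuth atan2(n_x, n_y) = 91°, the dip direction.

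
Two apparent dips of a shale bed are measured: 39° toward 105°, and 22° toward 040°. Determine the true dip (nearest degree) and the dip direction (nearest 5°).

true dip 39°, dip direction 100°

Each apparent-dip line lies in the plane. As unit vectors (x east, y north, z up), v₁ plunges 39°→105° and v₂ plunges 22°→040°.
Cross product v₁ × v₂ gives the pole to the plane: n ∝ (0.522, -0.094, 0.653).
True dip = arccos(n_z / |n|) = arccos(0.7761) = 39.1°.
The horizontal component of n points toward azimuth atan2(n_x, n_y) = 100°, the dip direction.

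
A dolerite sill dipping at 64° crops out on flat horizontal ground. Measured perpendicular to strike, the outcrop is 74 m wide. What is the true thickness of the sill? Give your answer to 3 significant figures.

True thickness t = w · sin(dip) = 74 × sin 64°
t = 74 × 0.8988 = 66.511 m

66.5 m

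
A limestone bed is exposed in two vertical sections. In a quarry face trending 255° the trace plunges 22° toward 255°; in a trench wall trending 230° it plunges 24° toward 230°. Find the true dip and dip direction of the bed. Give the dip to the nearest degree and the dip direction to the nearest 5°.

Each apparent-dip line lies in the plane. As unit vectors (x east, y north, z up), v₁ plunges 22°→255° and v₂ plunges 24°→230°.
Cross product v₁ × v₂ gives the pole to the plane: n ∝ (-0.122, -0.102, 0.358).
True dip = arccos(n_z / |n|) = arccos(0.9135) = 24.0°.
Dip direction = atan2(-0.122, -0.102) = 230° (azimuth of n's horizontal projection).

true dip 24°, dip direction 230°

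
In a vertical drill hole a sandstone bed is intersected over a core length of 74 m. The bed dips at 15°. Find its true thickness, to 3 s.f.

True thickness t = h · cos(dip) = 74 × cos 15°
t = 74 × 0.9659 = 71.479 m

71.5 m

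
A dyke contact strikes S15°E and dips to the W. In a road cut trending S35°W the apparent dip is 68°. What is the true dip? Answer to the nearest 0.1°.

72.8°

β = acute angle between strike S15°E and section S35°W = 50°.
tan δ = tan α / sin β = tan 68° / sin 50° = 2.4751 / 0.7660 = 3.2310
δ = arctan(3.2310) = 72.80°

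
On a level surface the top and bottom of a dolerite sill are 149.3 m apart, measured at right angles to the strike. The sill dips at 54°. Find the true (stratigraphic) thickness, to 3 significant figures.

True thickness t = w · sin(dip) = 149.3 × sin 54°
t = 149.3 × 0.8090 = 120.786 m

121 m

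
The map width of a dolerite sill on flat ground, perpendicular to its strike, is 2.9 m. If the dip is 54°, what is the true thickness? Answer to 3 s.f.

True thickness t = w · sin(dip) = 2.9 × sin 54°
t = 2.9 × 0.8090 = 2.346 m

2.35 m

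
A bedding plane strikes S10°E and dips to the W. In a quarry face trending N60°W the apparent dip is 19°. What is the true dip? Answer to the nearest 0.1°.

24.2°

β = acute angle between strike S10°E and section N60°W = 50°.
tan δ = tan α / sin β = tan 19° / sin 50° = 0.3443 / 0.7660 = 0.4495
true dip = arctan 0.4495 = 24.20°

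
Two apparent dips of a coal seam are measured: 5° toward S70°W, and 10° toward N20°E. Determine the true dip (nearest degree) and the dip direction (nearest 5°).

true dip 18°, dip direction 325°

The two traces are lines in the plane: v₁ = (sin 250°·cos 5°, cos 250°·cos 5°, −sin 5°), v₂ = (sin 20°·cos 10°, cos 20°·cos 10°, −sin 10°).
Cross product v₁ × v₂ gives the pole to the plane: n ∝ (-0.140, 0.192, 0.752).
tan δ = √(n_x²+n_y²)/n_z = 0.237/0.752, so δ = 17.5°.
Dip direction = azimuth of (n_x, n_y) = atan2(-0.140, 0.192) = 324°.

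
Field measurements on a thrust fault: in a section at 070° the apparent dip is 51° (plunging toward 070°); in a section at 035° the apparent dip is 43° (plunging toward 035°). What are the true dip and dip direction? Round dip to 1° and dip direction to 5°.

The two traces are lines in the plane: v₁ = (sin 70°·cos 51°, cos 70°·cos 51°, −sin 51°), v₂ = (sin 35°·cos 43°, cos 35°·cos 43°, −sin 43°).
The plane normal is n = v₁ × v₂ ∝ (0.319, 0.077, 0.264).
True dip = arccos(n_z / |n|) = arccos(0.6270) = 51.2°.
Dip direction = atan2(0.319, 0.077) = 76° (azimuth of n's horizontal projection).

true dip 51°, dip direction 075°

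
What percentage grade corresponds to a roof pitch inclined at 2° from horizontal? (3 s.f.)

grade % = 100 × tan 2° = 100 × 0.0349

3.49%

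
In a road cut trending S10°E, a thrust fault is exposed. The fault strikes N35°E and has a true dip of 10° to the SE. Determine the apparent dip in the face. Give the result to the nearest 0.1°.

7.1°

Angle between strike (N35°E) and section (S10°E): β = 45°.
tan α = tan 10° × sin 45° = 0.1763 × 0.7071 = 0.1247
apparent dip = arctan 0.1247 = 7.11°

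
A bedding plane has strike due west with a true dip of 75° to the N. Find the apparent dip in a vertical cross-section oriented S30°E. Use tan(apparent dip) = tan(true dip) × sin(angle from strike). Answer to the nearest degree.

73°

The strike is due west and the section trends S30°E; the acute angle between them is β = 60°.
tan(apparent dip) = tan 75° · sin 60° = 3.2321
apparent dip = arctan 3.2321 = 72.81°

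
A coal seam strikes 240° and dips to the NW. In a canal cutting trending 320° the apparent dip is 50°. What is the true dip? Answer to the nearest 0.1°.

The section is 80° from the strike.
tan(true dip) = tan 50° / sin 80° = 1.2101
δ = arctan(1.2101) = 50.43°

50.4°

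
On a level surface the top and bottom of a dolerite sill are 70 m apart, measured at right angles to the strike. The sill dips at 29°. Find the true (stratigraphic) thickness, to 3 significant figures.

33.9 m

True thickness t = w · sin(dip) = 70 × sin 29°
t = 70 × 0.4848 = 33.937 m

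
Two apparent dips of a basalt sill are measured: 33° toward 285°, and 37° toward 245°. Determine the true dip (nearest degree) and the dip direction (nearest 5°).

true dip 37°, dip direction 255°

Each apparent-dip line lies in the plane. As unit vectors (x east, y north, z up), v₁ plunges 33°→285° and v₂ plunges 37°→245°.
Cross product v₁ × v₂ gives the pole to the plane: n ∝ (-0.314, -0.093, 0.431).
tan δ = √(n_x²+n_y²)/n_z = 0.328/0.431, so δ = 37.3°.
The horizontal component of n points toward azimuth atan2(n_x, n_y) = 253°, the dip direction.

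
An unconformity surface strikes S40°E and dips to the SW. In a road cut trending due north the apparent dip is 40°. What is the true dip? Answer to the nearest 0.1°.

The section is 40° from the strike.
tan(true dip) = tan 40° / sin 40° = 1.3054
δ = arctan(1.3054) = 52.55°

52.5°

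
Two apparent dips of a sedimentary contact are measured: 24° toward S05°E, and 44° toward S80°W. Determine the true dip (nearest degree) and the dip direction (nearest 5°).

true dip 46°, dip direction 240°

Each apparent-dip line lies in the plane. As unit vectors (x east, y north, z up), v₁ plunges 24°→S05°E and v₂ plunges 44°→S80°W.
n = v₁ × v₂ = (-0.581, -0.343, 0.655) (taken with n_z > 0).
Dip δ = arctan(|n_h|/n_z) = arctan(0.675/0.655) = 45.9°.
Dip direction = atan2(-0.581, -0.343) = 239° (azimuth of n's horizontal projection).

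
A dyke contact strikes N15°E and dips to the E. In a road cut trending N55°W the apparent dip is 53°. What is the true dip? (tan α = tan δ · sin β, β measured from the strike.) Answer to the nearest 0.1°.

54.7°

The section is 70° from the strike.
tan(true dip) = tan 53° / sin 70° = 1.4122
true dip = arctan 1.4122 = 54.70°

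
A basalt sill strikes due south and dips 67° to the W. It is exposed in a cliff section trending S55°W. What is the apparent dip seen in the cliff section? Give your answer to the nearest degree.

63°

The strike is due south and the section trends S55°W; the acute angle between them is β = 55°.
tan(apparent dip) = tan 67° · sin 55° = 1.9298
apparent dip = arctan 1.9298 = 62.61°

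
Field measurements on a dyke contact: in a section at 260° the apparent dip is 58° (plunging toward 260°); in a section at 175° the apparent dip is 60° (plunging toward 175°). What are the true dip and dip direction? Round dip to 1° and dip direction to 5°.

Represent each trace as a vector plunging at its apparent dip toward its trend (east-north-up frame): v₁ = (-0.522, -0.092, -0.848), v₂ = (0.044, -0.498, -0.866).
Cross product v₁ × v₂ gives the pole to the plane: n ∝ (-0.343, -0.489, 0.264).
Dip δ = arctan(|n_h|/n_z) = arctan(0.597/0.264) = 66.2°.
Dip direction = atan2(-0.343, -0.489) = 215° (azimuth of n's horizontal projection).

true dip 66°, dip direction 215°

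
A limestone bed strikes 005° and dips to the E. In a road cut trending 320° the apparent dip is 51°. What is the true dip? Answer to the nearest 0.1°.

60.2°

The section is 45° from the strike.
tan(true dip) = tan 51° / sin 45° = 1.7464
true dip = arctan 1.7464 = 60.20°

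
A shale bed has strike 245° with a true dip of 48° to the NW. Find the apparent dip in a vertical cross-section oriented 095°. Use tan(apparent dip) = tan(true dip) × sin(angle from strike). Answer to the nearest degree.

The strike is 245° and the section trends 095°; the acute angle between them is β = 30°.
tan(apparent dip) = tan 48° · sin 30° = 0.5553
apparent dip = arctan 0.5553 = 29.04°

29°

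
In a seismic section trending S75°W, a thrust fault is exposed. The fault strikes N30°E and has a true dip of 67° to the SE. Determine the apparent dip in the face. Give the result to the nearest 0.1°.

Angle between strike (N30°E) and section (S75°W): β = 45°.
tan(apparent dip) = tan 67° · sin 45° = 1.6658
apparent dip = arctan 1.6658 = 59.02°

59.0°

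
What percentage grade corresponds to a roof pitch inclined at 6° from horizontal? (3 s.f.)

10.5%

grade % = 100 × tan 6° = 100 × 0.1051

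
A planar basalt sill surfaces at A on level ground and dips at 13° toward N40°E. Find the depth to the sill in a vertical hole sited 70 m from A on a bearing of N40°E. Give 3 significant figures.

16.2 m

The hole is directly down-dip from the outcrop, so the down-dip offset is 70 m.
Depth = down-dip offset × tan(dip) = 70.00 × tan 13° = 70.00 × 0.2309
Depth = 16.16 m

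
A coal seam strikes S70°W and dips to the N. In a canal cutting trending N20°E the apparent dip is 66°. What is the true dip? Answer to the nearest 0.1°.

71.2°

The section is 50° from the strike.
tan δ = tan α / sin β = tan 66° / sin 50° = 2.2460 / 0.7660 = 2.9320
true dip = arctan 2.9320 = 71.17°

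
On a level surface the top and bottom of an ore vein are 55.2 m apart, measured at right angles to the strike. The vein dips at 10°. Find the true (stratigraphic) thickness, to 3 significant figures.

9.59 m

True thickness t = w · sin(dip) = 55.2 × sin 10°
t = 55.2 × 0.1736 = 9.585 m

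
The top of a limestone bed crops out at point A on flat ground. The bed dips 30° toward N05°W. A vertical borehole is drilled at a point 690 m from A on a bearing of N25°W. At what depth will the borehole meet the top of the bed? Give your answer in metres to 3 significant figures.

The hole lies 20° from the dip direction, so the down-dip offset is 690 × cos 20° = 648.39 m.
Depth = down-dip offset × tan(dip) = 648.39 × tan 30° = 648.39 × 0.5774
Depth = 374.35 m

374 m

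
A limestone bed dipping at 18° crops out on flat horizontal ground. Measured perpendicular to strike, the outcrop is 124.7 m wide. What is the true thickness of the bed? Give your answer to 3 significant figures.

38.5 m

True thickness t = w · sin(dip) = 124.7 × sin 18°
t = 124.7 × 0.3090 = 38.534 m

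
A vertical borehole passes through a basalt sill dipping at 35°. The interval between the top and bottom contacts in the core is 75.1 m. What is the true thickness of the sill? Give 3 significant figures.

True thickness t = h · cos(dip) = 75.1 × cos 35°
t = 75.1 × 0.8192 = 61.518 m

61.5 m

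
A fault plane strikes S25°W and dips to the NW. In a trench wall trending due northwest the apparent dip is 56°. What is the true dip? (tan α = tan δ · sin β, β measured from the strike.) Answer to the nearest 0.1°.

The section is 70° from the strike.
tan(true dip) = tan 56° / sin 70° = 1.5777
δ = arctan(1.5777) = 57.63°

57.6°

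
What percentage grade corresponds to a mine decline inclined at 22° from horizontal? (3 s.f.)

grade % = 100 × tan 22° = 100 × 0.4040

40.4%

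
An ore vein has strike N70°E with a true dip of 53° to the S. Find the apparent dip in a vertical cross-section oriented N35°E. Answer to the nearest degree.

37°

The strike is N70°E and the section trends N35°E; the acute angle between them is β = 35°.
tan(apparent dip) = tan 53° · sin 35° = 0.7612
apparent dip = arctan 0.7612 = 37.28°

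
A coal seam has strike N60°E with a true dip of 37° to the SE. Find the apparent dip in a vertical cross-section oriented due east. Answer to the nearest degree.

21°

The section lies 30° from the strike.
tan(apparent dip) = tan 37° · sin 30° = 0.3768
α = arctan(0.3768) = 20.65°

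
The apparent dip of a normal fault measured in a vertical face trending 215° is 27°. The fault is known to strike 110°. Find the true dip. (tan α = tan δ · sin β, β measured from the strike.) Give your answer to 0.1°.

27.8°

β = acute angle between strike 110° and section 215° = 75°.
tan δ = tan α / sin β = tan 27° / sin 75° = 0.5095 / 0.9659 = 0.5275
δ = arctan(0.5275) = 27.81°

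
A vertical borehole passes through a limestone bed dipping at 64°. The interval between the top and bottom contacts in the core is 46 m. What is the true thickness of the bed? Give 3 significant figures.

True thickness t = h · cos(dip) = 46 × cos 64°
t = 46 × 0.4384 = 20.165 m

20.2 m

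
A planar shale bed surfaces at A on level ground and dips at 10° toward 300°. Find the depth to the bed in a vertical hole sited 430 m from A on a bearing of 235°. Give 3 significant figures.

The hole lies 65° from the dip direction, so the down-dip offset is 430 × cos 65° = 181.73 m.
Depth = down-dip offset × tan(dip) = 181.73 × tan 10° = 181.73 × 0.1763
Depth = 32.04 m

32.0 m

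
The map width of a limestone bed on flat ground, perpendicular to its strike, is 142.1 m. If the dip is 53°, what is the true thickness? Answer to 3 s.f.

True thickness t = w · sin(dip) = 142.1 × sin 53°
t = 142.1 × 0.7986 = 113.486 m

113 m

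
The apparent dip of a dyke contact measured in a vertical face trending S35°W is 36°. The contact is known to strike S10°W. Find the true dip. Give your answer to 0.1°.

β = acute angle between strike S10°W and section S35°W = 25°.
tan(true dip) = tan 36° / sin 25° = 1.7191
δ = arctan(1.7191) = 59.81°

59.8°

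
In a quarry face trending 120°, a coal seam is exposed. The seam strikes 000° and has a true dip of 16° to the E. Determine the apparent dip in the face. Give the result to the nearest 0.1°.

13.9°

The section lies 60° from the strike.
tan(apparent dip) = tan 16° · sin 60° = 0.2483
apparent dip = arctan 0.2483 = 13.95°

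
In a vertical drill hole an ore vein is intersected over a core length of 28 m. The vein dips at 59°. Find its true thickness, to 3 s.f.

14.4 m

True thickness t = h · cos(dip) = 28 × cos 59°
t = 28 × 0.5150 = 14.421 m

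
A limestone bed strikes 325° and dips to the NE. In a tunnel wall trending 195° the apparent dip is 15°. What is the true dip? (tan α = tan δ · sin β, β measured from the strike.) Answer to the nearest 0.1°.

The section is 50° from the strike.
tan(true dip) = tan 15° / sin 50° = 0.3498
true dip = arctan 0.3498 = 19.28°

19.3°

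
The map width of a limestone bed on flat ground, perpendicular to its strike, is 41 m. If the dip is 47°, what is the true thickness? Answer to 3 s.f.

30.0 m

True thickness t = w · sin(dip) = 41 × sin 47°
t = 41 × 0.7314 = 29.986 m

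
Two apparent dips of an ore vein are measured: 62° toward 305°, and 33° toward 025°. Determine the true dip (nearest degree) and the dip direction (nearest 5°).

true dip 62°, dip direction 315°

The two traces are lines in the plane: v₁ = (sin 305°·cos 62°, cos 305°·cos 62°, −sin 62°), v₂ = (sin 25°·cos 33°, cos 25°·cos 33°, −sin 33°).
Cross product v₁ × v₂ gives the pole to the plane: n ∝ (-0.524, 0.522, 0.388).
True dip = arccos(n_z / |n|) = arccos(0.4640) = 62.4°.
Dip direction = atan2(-0.524, 0.522) = 315° (azimuth of n's horizontal projection).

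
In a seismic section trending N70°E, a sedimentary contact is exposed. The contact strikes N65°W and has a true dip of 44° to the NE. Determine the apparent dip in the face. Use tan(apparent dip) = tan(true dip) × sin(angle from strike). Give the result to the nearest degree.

The strike is N65°W and the section trends N70°E; the acute angle between them is β = 45°.
tan α = tan 44° × sin 45° = 0.9657 × 0.7071 = 0.6828
α = arctan(0.6828) = 34.33°

34°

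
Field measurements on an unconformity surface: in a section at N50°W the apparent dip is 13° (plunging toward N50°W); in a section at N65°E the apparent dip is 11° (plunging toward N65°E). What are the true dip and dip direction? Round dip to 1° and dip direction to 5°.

Represent each trace as a vector plunging at its apparent dip toward its trend (east-north-up frame): v₁ = (-0.746, 0.626, -0.225), v₂ = (0.890, 0.415, -0.191).
Cross product v₁ × v₂ gives the pole to the plane: n ∝ (0.026, 0.343, 0.867).
True dip = arccos(n_z / |n|) = arccos(0.9297) = 21.6°.
The horizontal component of n points toward azimuth atan2(n_x, n_y) = 4°, the dip direction.

true dip 22°, dip direction 005°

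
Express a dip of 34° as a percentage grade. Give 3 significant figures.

grade % = 100 × tan 34° = 100 × 0.6745

67.5%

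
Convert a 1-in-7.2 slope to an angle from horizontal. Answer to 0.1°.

tan θ = 1/7.2 = 0.1389
θ = arctan(0.1389) = 7.91°

7.9°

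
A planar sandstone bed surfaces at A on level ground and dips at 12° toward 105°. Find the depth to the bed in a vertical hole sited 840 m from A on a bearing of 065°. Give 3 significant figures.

137 m

The hole lies 40° from the dip direction, so the down-dip offset is 840 × cos 40° = 643.48 m.
Depth = down-dip offset × tan(dip) = 643.48 × tan 12° = 643.48 × 0.2126
Depth = 136.78 m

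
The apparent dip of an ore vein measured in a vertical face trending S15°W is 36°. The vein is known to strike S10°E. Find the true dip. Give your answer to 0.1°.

59.8°

β = acute angle between strike S10°E and section S15°W = 25°.
tan δ = tan α / sin β = tan 36° / sin 25° = 0.7265 / 0.4226 = 1.7191
δ = arctan(1.7191) = 59.81°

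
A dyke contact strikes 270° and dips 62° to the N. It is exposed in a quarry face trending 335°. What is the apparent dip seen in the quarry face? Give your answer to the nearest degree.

Angle between strike (270°) and section (335°): β = 65°.
tan α = tan 62° × sin 65° = 1.8807 × 0.9063 = 1.7045
α = arctan(1.7045) = 59.60°

60°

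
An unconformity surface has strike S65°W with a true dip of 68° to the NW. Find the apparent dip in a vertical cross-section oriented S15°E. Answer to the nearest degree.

The strike is S65°W and the section trends S15°E; the acute angle between them is β = 80°.
tan α = tan 68° × sin 80° = 2.4751 × 0.9848 = 2.4375
apparent dip = arctan 2.4375 = 67.69°

68°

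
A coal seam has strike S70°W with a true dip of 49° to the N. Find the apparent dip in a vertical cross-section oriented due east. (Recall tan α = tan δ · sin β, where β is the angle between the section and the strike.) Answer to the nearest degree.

21°

The section lies 20° from the strike.
tan(apparent dip) = tan 49° · sin 20° = 0.3934
apparent dip = arctan 0.3934 = 21.48°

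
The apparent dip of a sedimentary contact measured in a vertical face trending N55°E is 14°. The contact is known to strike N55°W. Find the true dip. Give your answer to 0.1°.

The section is 70° from the strike.
tan δ = tan α / sin β = tan 14° / sin 70° = 0.2493 / 0.9397 = 0.2653
true dip = arctan 0.2653 = 14.86°

14.9°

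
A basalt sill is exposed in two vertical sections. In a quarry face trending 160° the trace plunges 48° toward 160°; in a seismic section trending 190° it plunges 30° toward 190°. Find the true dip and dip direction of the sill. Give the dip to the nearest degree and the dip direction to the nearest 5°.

true dip 53°, dip direction 125°

Each apparent-dip line lies in the plane. As unit vectors (x east, y north, z up), v₁ plunges 48°→160° and v₂ plunges 30°→190°.
The plane normal is n = v₁ × v₂ ∝ (0.319, -0.226, 0.290).
tan δ = √(n_x²+n_y²)/n_z = 0.391/0.290, so δ = 53.5°.
The horizontal component of n points toward azimuth atan2(n_x, n_y) = 125°, the dip direction.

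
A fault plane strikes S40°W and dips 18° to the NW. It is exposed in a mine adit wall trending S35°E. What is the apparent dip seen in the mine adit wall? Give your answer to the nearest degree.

17°

The strike is S40°W and the section trends S35°E; the acute angle between them is β = 75°.
tan α = tan 18° × sin 75° = 0.3249 × 0.9659 = 0.3138
apparent dip = arctan 0.3138 = 17.42°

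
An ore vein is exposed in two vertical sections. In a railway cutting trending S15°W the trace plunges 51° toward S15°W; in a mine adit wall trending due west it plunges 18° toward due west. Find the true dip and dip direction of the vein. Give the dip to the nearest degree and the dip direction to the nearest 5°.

true dip 51°, dip direction 195°

Each apparent-dip line lies in the plane. As unit vectors (x east, y north, z up), v₁ plunges 51°→S15°W and v₂ plunges 18°→due west.
The plane normal is n = v₁ × v₂ ∝ (-0.188, -0.689, 0.578).
True dip = arccos(n_z / |n|) = arccos(0.6293) = 51.0°.
The horizontal component of n points toward azimuth atan2(n_x, n_y) = 195°, the dip direction.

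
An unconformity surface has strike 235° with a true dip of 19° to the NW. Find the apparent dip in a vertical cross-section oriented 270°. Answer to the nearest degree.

The section lies 35° from the strike.
tan(apparent dip) = tan 19° · sin 35° = 0.1975
apparent dip = arctan 0.1975 = 11.17°

11°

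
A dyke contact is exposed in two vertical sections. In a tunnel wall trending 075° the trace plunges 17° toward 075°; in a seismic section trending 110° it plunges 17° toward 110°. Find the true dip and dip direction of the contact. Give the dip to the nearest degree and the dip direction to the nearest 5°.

Each apparent-dip line lies in the plane. As unit vectors (x east, y north, z up), v₁ plunges 17°→075° and v₂ plunges 17°→110°.
Cross product v₁ × v₂ gives the pole to the plane: n ∝ (0.168, -0.007, 0.525).
tan δ = √(n_x²+n_y²)/n_z = 0.168/0.525, so δ = 17.8°.
Dip direction = atan2(0.168, -0.007) = 93° (azimuth of n's horizontal projection).

true dip 18°, dip direction 095°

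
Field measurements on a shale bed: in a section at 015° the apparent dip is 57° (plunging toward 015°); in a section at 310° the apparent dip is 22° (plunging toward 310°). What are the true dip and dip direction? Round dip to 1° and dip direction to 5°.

true dip 57°, dip direction 025°

The two traces are lines in the plane: v₁ = (sin 15°·cos 57°, cos 15°·cos 57°, −sin 57°), v₂ = (sin 310°·cos 22°, cos 310°·cos 22°, −sin 22°).
Cross product v₁ × v₂ gives the pole to the plane: n ∝ (0.303, 0.648, 0.458).
Dip δ = arctan(|n_h|/n_z) = arctan(0.716/0.458) = 57.4°.
Dip direction = azimuth of (n_x, n_y) = atan2(0.303, 0.648) = 25°.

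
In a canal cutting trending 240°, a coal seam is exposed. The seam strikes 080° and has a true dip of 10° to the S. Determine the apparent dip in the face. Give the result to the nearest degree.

3°

The strike is 080° and the section trends 240°; the acute angle between them is β = 20°.
tan α = tan 10° × sin 20° = 0.1763 × 0.3420 = 0.0603
α = arctan(0.0603) = 3.45°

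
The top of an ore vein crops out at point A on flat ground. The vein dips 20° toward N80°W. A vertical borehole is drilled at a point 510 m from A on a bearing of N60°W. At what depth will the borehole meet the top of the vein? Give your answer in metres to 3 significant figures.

174 m

The hole lies 20° from the dip direction, so the down-dip offset is 510 × cos 20° = 479.24 m.
Depth = down-dip offset × tan(dip) = 479.24 × tan 20° = 479.24 × 0.3640
Depth = 174.43 m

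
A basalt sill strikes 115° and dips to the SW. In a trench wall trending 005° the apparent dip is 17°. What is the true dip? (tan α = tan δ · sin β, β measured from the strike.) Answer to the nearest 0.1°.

The section is 70° from the strike.
tan(true dip) = tan 17° / sin 70° = 0.3254
δ = arctan(0.3254) = 18.02°

18.0°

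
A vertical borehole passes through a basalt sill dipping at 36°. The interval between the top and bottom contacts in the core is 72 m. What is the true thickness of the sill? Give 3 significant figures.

58.2 m

True thickness t = h · cos(dip) = 72 × cos 36°
t = 72 × 0.8090 = 58.249 m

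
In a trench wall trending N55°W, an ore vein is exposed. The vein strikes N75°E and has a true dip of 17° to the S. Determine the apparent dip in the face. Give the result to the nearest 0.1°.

The strike is N75°E and the section trends N55°W; the acute angle between them is β = 50°.
tan α = tan 17° × sin 50° = 0.3057 × 0.7660 = 0.2342
α = arctan(0.2342) = 13.18°

13.2°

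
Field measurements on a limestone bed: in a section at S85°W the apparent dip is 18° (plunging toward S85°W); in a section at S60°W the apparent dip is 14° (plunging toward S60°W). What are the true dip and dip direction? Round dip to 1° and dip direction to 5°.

true dip 19°, dip direction 285°

Represent each trace as a vector plunging at its apparent dip toward its trend (east-north-up frame): v₁ = (-0.947, -0.083, -0.309), v₂ = (-0.840, -0.485, -0.242).
The plane normal is n = v₁ × v₂ ∝ (-0.130, 0.030, 0.390).
tan δ = √(n_x²+n_y²)/n_z = 0.133/0.390, so δ = 18.9°.
Dip direction = azimuth of (n_x, n_y) = atan2(-0.130, 0.030) = 283°.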